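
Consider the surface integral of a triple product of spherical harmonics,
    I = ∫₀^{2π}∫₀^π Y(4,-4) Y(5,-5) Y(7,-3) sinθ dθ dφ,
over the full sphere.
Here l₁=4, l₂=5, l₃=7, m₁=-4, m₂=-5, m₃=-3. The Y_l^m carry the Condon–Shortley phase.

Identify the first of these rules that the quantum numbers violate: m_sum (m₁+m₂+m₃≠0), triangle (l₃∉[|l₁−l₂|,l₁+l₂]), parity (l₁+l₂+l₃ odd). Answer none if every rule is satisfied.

Σmᵢ = -12  ✗
l₃∈[|l₁−l₂|,l₁+l₂]=[1,9], have l₃=7
Σlᵢ = 16 ⇒ even

m_sum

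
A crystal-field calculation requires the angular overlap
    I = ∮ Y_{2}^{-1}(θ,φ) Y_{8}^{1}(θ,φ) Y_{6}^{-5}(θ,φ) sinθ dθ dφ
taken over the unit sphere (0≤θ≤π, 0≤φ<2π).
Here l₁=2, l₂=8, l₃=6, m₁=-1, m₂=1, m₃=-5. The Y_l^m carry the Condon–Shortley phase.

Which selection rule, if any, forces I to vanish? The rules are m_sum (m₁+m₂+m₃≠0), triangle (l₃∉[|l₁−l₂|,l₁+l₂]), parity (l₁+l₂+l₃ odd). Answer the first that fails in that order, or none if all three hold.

m_sum

m₁+m₂+m₃ = -1 + 1 − 5 = -5  ✗
triangle: |2−8|=6 ≤ l₃=6 ≤ 2+8=10
parity: l₁+l₂+l₃ = 16 is even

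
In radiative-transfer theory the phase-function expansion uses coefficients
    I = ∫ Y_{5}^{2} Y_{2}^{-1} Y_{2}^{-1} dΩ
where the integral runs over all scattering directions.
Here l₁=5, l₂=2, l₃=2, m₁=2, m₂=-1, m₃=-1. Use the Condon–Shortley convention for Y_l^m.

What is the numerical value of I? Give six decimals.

0.000000

|5−2|≤2≤5+2 violated ⇒ I = 0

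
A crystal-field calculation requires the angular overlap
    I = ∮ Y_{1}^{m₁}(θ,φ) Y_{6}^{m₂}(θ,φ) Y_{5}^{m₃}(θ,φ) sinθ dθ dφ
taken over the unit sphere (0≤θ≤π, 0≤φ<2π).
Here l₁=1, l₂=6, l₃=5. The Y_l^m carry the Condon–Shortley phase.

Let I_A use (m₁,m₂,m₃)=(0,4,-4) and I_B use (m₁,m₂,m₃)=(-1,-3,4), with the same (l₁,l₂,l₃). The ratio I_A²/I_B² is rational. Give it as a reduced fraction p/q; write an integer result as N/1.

20/3

Same 1,6,5: normalisation and zero-m 3j drop out of the ratio.
A: Δ: 2! 0! 10! / 13! → 1/858; sum: t=1:−1/362880 = -1/362880; 3j²(1 6 5; 0 4 -4) = Δ·Π!·Σ² = 10/429  (sign +1)
B: Δ: 2! 0! 10! / 13! → 1/858; sum: t=2:+1/725760 = 1/725760; 3j²(1 6 5; -1 -3 4) = Δ·Π!·Σ² = 1/286  (sign -1)
I_A²/I_B² = (10/429)/(1/286) = 20/3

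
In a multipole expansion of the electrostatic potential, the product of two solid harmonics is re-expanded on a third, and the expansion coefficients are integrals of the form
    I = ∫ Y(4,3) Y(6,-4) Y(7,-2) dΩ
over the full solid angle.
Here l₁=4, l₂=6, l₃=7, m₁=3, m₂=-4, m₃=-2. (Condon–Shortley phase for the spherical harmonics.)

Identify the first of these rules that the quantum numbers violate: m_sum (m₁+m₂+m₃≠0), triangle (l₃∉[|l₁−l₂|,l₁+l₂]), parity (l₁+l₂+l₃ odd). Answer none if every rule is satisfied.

m₁+m₂+m₃ = 3 − 4 − 2 = -3  ✗
triangle: |4−6|=2 ≤ l₃=7 ≤ 4+6=10
parity: l₁+l₂+l₃ = 17 is odd

m_sum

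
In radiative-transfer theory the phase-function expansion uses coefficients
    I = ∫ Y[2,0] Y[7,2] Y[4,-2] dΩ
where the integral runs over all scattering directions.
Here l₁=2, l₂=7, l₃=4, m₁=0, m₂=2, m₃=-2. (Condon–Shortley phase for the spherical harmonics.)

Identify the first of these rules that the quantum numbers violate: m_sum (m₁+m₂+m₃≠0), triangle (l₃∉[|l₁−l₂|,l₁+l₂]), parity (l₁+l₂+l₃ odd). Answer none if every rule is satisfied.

triangle

Σmᵢ = 0  ✓
l₃∈[|l₁−l₂|,l₁+l₂]=[5,9], have l₃=4  ✗
Σlᵢ = 13 ⇒ odd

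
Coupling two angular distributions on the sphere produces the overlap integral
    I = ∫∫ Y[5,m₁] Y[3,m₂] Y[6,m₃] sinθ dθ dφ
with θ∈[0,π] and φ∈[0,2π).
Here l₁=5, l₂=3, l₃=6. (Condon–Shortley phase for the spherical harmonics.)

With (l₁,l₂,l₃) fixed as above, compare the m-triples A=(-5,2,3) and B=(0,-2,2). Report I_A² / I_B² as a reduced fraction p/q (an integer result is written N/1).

Same 5,3,6: normalisation and zero-m 3j drop out of the ratio.
A: Δ: 2! 8! 4! / 15! → 1/675675; sum: t=2:+1/483840 = 1/483840; 3j²(5 3 6; -5 2 3) = Δ·Π!·Σ² = 6/1001  (sign -1)
B: Δ: 2! 8! 4! / 15! → 1/675675; sum: t=0:+1/8640 t=1:−1/13824 = 1/23040; 3j²(5 3 6; 0 -2 2) = Δ·Π!·Σ² = 2/429  (sign +1)
I_A²/I_B² = (6/1001)/(2/429) = 9/7

9/7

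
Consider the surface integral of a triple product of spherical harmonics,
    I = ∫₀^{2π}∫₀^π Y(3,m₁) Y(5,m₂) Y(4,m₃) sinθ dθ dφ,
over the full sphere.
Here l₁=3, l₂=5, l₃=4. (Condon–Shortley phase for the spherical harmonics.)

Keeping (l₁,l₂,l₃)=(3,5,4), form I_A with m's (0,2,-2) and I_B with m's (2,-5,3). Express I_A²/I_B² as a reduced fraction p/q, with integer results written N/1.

Shared (l₁,l₂,l₃)=(3,5,4): N and (l;000)² cancel in I_A²/I_B².
A: Δ = 4!·2!·6!/13! = 1/180180; Racah Σ t=1..3: t=1:−1/8640 t=2:+1/480 t=3:−1/576 = 1/4320; ⇒ 3j(3 5 4; 0 2 -2)² = 1/2145, sgn +1
B: Δ = 4!·2!·6!/13! = 1/180180; Racah Σ t=0..0: t=0:+1/17280 = 1/17280; ⇒ 3j(3 5 4; 2 -5 3)² = 35/858, sgn -1
I_A²/I_B² = (1/2145)/(35/858) = 2/175

2/175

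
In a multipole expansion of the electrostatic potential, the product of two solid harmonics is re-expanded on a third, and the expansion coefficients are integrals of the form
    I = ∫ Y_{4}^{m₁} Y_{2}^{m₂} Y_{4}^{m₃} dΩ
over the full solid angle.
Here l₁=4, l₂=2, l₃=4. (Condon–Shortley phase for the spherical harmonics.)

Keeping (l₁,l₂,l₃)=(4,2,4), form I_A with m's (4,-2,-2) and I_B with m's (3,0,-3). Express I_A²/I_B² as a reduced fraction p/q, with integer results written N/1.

24/7

Shared (l₁,l₂,l₃)=(4,2,4): N and (l;000)² cancel in I_A²/I_B².
A: Δ = 2!·6!·2!/11! = 1/13860; Racah Σ t=0..0: t=0:+1/2880 = 1/2880; ⇒ 3j(4 2 4; 4 -2 -2)² = 2/165, sgn +1
B: Δ = 2!·6!·2!/11! = 1/13860; Racah Σ t=0..1: t=0:+1/480 t=1:−1/720 = 1/1440; ⇒ 3j(4 2 4; 3 0 -3)² = 7/1980, sgn -1
I_A²/I_B² = (2/165)/(7/1980) = 24/7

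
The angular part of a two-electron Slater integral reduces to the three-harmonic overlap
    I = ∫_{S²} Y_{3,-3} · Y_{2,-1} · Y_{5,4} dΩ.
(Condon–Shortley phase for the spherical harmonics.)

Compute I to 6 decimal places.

0.219610

Checks pass: Σm=0; 10 even; l₃=5∈[1,5].
(2·3+1)(2·2+1)(2·5+1) = 385
Δ: 0! 6! 4! / 11! → 1/2310
sum: t=0:+1/144 = 1/144
3j²(3 2 5; 0 0 0) = Δ·Π!·Σ² = 10/231  (sign -1)
sum: t=0:+1/4320 = 1/4320
3j²(3 2 5; -3 -1 4) = Δ·Π!·Σ² = 2/55  (sign -1)
combine: 4πI² = 385·10/231·2/55 = 20/33
take √, sign +1: I = 0.21961050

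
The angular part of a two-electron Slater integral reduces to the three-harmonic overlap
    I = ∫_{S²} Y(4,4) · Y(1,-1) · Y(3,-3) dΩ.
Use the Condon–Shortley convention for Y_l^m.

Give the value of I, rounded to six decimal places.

0.325735

Checks pass: Σm=0; 8 even; l₃=3∈[3,5].
(2·4+1)(2·1+1)(2·3+1) = 189
Δ: 2! 6! 0! / 9! → 1/252
sum: t=1:−1/36 = -1/36
3j²(4 1 3; 0 0 0) = Δ·Π!·Σ² = 4/63  (sign +1)
sum: t=0:+1/1440 = 1/1440
3j²(4 1 3; 4 -1 -3) = Δ·Π!·Σ² = 1/9  (sign +1)
combine: 4πI² = 189·4/63·1/9 = 4/3
take √, sign +1: I = 0.32573501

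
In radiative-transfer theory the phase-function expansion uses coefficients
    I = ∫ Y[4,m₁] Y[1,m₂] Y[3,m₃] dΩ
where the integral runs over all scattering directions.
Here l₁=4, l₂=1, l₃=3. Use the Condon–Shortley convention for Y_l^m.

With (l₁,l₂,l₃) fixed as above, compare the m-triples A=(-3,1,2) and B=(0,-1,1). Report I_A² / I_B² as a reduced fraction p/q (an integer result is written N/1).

7/2

l's match ⇒ only the (l;m) 3-j factors differ between A and B.
A: triangle coeff Δ(4,1,3) = 1/252; Σ_t [2,2]: t=2:+1/240 = 1/240; (3j)²=1/12 [(4 1 3; -3 1 2)], sign=-1
B: triangle coeff Δ(4,1,3) = 1/252; Σ_t [0,0]: t=0:+1/96 = 1/96; (3j)²=1/42 [(4 1 3; 0 -1 1)], sign=+1
I_A²/I_B² = (1/12)/(1/42) = 7/2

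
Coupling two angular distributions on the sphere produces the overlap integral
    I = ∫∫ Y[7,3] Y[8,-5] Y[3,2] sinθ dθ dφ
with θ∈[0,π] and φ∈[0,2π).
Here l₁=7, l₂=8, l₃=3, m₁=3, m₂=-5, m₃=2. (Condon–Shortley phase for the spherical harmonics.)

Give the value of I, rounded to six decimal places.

-0.085867

Checks pass: Σm=0; 18 even; l₃=3∈[1,15].
(2·7+1)(2·8+1)(2·3+1) = 1785
Δ: 12! 2! 4! / 19! → 1/5290740
sum: t=5:−1/7257600 t=6:+1/2073600 t=7:−1/7257600 = 1/4838400
3j²(7 8 3; 0 0 0) = Δ·Π!·Σ² = 252/20995  (sign -1)
sum: t=2:+1/87091200 t=3:−1/52254720 = -1/130636800
3j²(7 8 3; 3 -5 2) = Δ·Π!·Σ² = 88/20349  (sign +1)
combine: 4πI² = 1785·252/20995·88/20349 = 7392/79781
take √, sign -1: I = -0.08586700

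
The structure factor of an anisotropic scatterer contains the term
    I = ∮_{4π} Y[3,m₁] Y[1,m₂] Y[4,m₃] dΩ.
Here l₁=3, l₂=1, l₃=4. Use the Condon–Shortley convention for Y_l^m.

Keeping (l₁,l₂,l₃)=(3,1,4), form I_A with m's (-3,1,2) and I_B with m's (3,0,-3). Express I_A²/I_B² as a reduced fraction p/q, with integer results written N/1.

1/7

Shared (l₁,l₂,l₃)=(3,1,4): N and (l;000)² cancel in I_A²/I_B².
A: Δ = 0!·6!·2!/9! = 1/252; Racah Σ t=0..0: t=0:+1/1440 = 1/1440; ⇒ 3j(3 1 4; -3 1 2)² = 1/252, sgn +1
B: Δ = 0!·6!·2!/9! = 1/252; Racah Σ t=0..0: t=0:+1/720 = 1/720; ⇒ 3j(3 1 4; 3 0 -3)² = 1/36, sgn -1
I_A²/I_B² = (1/252)/(1/36) = 1/7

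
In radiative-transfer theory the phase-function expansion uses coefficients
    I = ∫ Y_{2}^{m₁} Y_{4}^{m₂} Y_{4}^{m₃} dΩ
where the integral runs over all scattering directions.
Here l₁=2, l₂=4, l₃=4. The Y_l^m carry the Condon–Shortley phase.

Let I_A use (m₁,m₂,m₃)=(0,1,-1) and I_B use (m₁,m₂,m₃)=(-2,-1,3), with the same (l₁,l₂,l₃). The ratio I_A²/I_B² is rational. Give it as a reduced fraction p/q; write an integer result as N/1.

l's match ⇒ only the (l;m) 3-j factors differ between A and B.
A: triangle coeff Δ(2,4,4) = 1/13860; Σ_t [0,2]: t=0:+1/480 t=1:−1/48 t=2:+1/144 = -17/1440; (3j)²=289/13860 [(2 4 4; 0 1 -1)], sign=+1
B: triangle coeff Δ(2,4,4) = 1/13860; Σ_t [2,2]: t=2:+1/480 = 1/480; (3j)²=3/110 [(2 4 4; -2 -1 3)], sign=-1
I_A²/I_B² = (289/13860)/(3/110) = 289/378

289/378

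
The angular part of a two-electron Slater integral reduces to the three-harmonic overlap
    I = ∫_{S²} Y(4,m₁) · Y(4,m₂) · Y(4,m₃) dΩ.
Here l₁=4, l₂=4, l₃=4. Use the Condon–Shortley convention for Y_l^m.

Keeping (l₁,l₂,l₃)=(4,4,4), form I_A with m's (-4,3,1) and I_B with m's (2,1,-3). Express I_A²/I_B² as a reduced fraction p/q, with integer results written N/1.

7/1

Same 4,4,4: normalisation and zero-m 3j drop out of the ratio.
A: Δ: 4! 4! 4! / 13! → 1/450450; sum: t=4:+1/3456 = 1/3456; 3j²(4 4 4; -4 3 1) = Δ·Π!·Σ² = 35/1287  (sign -1)
B: Δ: 4! 4! 4! / 13! → 1/450450; sum: t=1:−1/864 t=2:+1/576 = 1/1728; 3j²(4 4 4; 2 1 -3) = Δ·Π!·Σ² = 5/1287  (sign -1)
I_A²/I_B² = (35/1287)/(5/1287) = 7/1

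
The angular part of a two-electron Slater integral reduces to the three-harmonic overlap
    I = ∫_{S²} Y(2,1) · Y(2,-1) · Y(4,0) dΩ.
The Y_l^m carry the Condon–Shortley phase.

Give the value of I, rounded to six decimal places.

Checks pass: Σm=0; 8 even; l₃=4∈[0,4].
(2·2+1)(2·2+1)(2·4+1) = 225
Δ: 0! 4! 4! / 9! → 1/630
sum: t=0:+1/16 = 1/16
3j²(2 2 4; 0 0 0) = Δ·Π!·Σ² = 2/35  (sign +1)
sum: t=0:+1/36 = 1/36
3j²(2 2 4; 1 -1 0) = Δ·Π!·Σ² = 8/315  (sign +1)
combine: 4πI² = 225·2/35·8/315 = 16/49
take √, sign +1: I = 0.16119702

0.161197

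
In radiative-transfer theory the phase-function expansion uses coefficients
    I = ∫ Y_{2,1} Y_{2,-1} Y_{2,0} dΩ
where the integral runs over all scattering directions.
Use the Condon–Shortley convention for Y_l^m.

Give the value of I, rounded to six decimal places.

-0.090112

Checks pass: Σm=0; 6 even; l₃=2∈[0,4].
(2·2+1)(2·2+1)(2·2+1) = 125
Δ: 2! 2! 2! / 7! → 1/630
sum: t=0:+1/8 t=1:−1/1 t=2:+1/8 = -3/4
3j²(2 2 2; 0 0 0) = Δ·Π!·Σ² = 2/35  (sign -1)
sum: t=0:+1/2 t=1:−1/4 = 1/4
3j²(2 2 2; 1 -1 0) = Δ·Π!·Σ² = 1/70  (sign +1)
combine: 4πI² = 125·2/35·1/70 = 5/49
take √, sign -1: I = -0.09011188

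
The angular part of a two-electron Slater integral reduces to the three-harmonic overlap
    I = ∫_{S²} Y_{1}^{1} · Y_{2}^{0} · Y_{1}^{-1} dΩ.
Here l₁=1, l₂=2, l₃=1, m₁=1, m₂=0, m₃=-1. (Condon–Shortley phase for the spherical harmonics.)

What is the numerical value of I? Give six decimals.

Checks pass: Σm=0; 4 even; l₃=1∈[1,3].
(2·1+1)(2·2+1)(2·1+1) = 45
Δ: 2! 0! 2! / 5! → 1/30
sum: t=1:−1/1 = -1/1
3j²(1 2 1; 0 0 0) = Δ·Π!·Σ² = 2/15  (sign +1)
sum: t=0:+1/4 = 1/4
3j²(1 2 1; 1 0 -1) = Δ·Π!·Σ² = 1/30  (sign +1)
combine: 4πI² = 45·2/15·1/30 = 1/5
take √, sign +1: I = 0.12615663

0.126157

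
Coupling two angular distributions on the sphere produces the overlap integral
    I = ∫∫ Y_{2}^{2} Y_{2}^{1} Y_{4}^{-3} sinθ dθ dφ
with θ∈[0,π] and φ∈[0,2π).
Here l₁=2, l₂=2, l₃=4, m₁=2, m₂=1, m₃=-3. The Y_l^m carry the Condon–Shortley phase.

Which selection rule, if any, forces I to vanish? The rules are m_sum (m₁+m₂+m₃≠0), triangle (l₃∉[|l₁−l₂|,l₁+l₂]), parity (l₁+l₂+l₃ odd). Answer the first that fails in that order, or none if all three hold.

m₁+m₂+m₃ = 2 + 1 − 3 = 0  ✓
triangle: |2−2|=0 ≤ l₃=4 ≤ 2+2=4  ✓
parity: l₁+l₂+l₃ = 8 is even  ✓

none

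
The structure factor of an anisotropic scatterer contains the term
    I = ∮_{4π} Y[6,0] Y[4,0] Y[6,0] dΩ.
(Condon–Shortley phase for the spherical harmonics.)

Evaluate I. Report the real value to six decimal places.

Rules hold: Σm=0, L=16 even, 2≤6≤10.
N = 13·9·13 = 1521
Δ = 4!·8!·4!/17! = 1/15315300
Racah Σ t=0..4: t=0:+1/829440 t=1:−1/25920 t=2:+1/9216 t=3:−1/25920 t=4:+1/829440 = 7/207360
⇒ 3j(6 4 6; 0 0 0)² = 28/2431, sgn +1
(m-triple is (0,0,0) — same symbol as above.)
4πI² = N·(3j₀)²·(3jₘ)² = 7056/34969
I = +1·√(0.201779/4π) = 0.12671638

0.126716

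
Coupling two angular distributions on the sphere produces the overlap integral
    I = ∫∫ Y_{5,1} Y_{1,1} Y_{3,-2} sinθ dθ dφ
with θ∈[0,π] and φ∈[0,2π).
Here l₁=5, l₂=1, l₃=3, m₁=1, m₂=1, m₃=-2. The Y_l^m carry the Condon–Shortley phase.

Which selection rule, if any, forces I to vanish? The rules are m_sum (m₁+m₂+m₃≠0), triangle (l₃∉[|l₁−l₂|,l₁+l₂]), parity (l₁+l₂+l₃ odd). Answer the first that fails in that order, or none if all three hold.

triangle

Σmᵢ = 0  ✓
l₃∈[|l₁−l₂|,l₁+l₂]=[4,6], have l₃=3  ✗
Σlᵢ = 9 ⇒ odd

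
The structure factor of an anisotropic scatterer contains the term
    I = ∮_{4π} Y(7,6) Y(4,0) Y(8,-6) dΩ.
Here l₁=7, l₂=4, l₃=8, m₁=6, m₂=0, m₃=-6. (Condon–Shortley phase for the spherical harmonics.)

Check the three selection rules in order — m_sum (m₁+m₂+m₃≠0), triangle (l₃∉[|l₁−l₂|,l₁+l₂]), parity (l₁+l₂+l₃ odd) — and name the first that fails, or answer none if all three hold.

Σmᵢ = 0  ✓
l₃∈[|l₁−l₂|,l₁+l₂]=[3,11], have l₃=8  ✓
Σlᵢ = 19 ⇒ odd  ✗

parity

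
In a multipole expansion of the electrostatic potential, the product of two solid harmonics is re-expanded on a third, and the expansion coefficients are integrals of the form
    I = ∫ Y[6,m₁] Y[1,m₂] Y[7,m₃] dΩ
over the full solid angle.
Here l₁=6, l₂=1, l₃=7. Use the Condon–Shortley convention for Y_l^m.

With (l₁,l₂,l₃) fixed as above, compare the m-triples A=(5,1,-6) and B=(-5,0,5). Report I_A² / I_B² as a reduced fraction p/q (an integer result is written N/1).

13/4

Same 6,1,7: normalisation and zero-m 3j drop out of the ratio.
A: Δ: 0! 12! 2! / 15! → 1/1365; sum: t=0:+1/79833600 = 1/79833600; 3j²(6 1 7; 5 1 -6) = Δ·Π!·Σ² = 2/35  (sign -1)
B: Δ: 0! 12! 2! / 15! → 1/1365; sum: t=0:+1/39916800 = 1/39916800; 3j²(6 1 7; -5 0 5) = Δ·Π!·Σ² = 8/455  (sign +1)
I_A²/I_B² = (2/35)/(8/455) = 13/4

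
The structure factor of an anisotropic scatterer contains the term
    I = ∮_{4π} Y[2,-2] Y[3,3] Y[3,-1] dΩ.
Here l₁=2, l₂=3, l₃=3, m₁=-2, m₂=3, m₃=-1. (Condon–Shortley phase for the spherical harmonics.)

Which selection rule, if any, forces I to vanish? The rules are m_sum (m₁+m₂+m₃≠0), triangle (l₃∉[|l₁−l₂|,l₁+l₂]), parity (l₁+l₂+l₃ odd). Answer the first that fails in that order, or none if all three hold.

azimuthal sum: -2 + 3 − 1 = 0  ✓
1 ≤ 3 ≤ 5 (triangle on l)  ✓
L = 2 + 3 + 3 = 8 (even)  ✓

none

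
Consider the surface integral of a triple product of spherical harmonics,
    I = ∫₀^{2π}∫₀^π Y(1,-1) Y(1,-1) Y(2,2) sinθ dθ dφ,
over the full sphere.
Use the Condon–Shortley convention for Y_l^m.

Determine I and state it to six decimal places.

0.309019

m-sum 0 ✓  L=4 even ✓  0≤2≤2 ✓
Π(2lᵢ+1) = 3×3×5 = 45
triangle coeff Δ(1,1,2) = 1/30
Σ_t [0,0]: t=0:+1/1 = 1/1
(3j)²=2/15 [(1 1 2; 0 0 0)], sign=+1
Σ_t [0,0]: t=0:+1/4 = 1/4
(3j)²=1/5 [(1 1 2; -1 -1 2)], sign=+1
⇒ 4πI² = 6/5
I = (+1)√(6/5/(4π)) = 0.30901936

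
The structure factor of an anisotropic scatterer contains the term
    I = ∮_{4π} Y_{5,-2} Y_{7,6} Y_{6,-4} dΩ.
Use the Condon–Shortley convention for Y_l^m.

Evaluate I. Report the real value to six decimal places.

0.020011

Rules hold: Σm=0, L=18 even, 2≤6≤12.
N = 11·15·13 = 2145
Δ = 6!·4!·8!/19! = 1/174594420
Racah Σ t=1..5: t=1:−1/4147200 t=2:+1/207360 t=3:−1/82944 t=4:+1/207360 t=5:−1/4147200 = -1/345600
⇒ 3j(5 7 6; 0 0 0)² = 420/46189, sgn -1
Racah Σ t=5..6: t=5:−1/19353600 t=6:+1/21772800 = -1/174182400
⇒ 3j(5 7 6; -2 6 -4)² = 1/3876, sgn -1
4πI² = N·(3j₀)²·(3jₘ)² = 525/104329
I = +1·√(0.00503216/4π) = 0.02001116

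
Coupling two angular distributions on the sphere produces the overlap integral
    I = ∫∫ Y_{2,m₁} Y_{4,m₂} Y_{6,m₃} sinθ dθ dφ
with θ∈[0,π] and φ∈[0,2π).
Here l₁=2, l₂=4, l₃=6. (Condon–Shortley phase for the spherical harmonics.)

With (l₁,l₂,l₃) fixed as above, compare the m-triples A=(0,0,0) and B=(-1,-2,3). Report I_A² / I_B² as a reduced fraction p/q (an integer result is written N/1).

Shared (l₁,l₂,l₃)=(2,4,6): N and (l;000)² cancel in I_A²/I_B².
A: Δ = 0!·4!·8!/13! = 1/6435; Racah Σ t=0..0: t=0:+1/2304 = 1/2304; ⇒ 3j(2 4 6; 0 0 0)² = 5/143, sgn +1
B: Δ = 0!·4!·8!/13! = 1/6435; Racah Σ t=0..0: t=0:+1/8640 = 1/8640; ⇒ 3j(2 4 6; -1 -2 3)² = 28/715, sgn -1
I_A²/I_B² = (5/143)/(28/715) = 25/28

25/28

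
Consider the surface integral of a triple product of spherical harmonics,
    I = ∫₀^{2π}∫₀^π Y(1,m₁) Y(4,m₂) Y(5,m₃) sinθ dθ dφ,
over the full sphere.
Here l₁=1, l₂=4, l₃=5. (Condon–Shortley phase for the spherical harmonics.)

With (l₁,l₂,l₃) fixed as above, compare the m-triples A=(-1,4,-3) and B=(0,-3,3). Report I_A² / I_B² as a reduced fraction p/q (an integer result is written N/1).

1/16

Shared (l₁,l₂,l₃)=(1,4,5): N and (l;000)² cancel in I_A²/I_B².
A: Δ = 0!·2!·8!/11! = 1/495; Racah Σ t=0..0: t=0:+1/80640 = 1/80640; ⇒ 3j(1 4 5; -1 4 -3)² = 1/495, sgn +1
B: Δ = 0!·2!·8!/11! = 1/495; Racah Σ t=0..0: t=0:+1/5040 = 1/5040; ⇒ 3j(1 4 5; 0 -3 3)² = 16/495, sgn +1
I_A²/I_B² = (1/495)/(16/495) = 1/16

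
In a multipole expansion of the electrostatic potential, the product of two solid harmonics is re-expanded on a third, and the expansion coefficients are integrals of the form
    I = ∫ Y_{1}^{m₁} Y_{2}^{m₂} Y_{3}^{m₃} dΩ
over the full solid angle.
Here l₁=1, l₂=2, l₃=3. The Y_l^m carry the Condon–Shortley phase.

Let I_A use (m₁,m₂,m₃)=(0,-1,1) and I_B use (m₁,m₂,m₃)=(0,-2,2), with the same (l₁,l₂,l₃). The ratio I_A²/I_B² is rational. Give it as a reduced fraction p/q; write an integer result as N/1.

Shared (l₁,l₂,l₃)=(1,2,3): N and (l;000)² cancel in I_A²/I_B².
A: Δ = 0!·2!·4!/7! = 1/105; Racah Σ t=0..0: t=0:+1/6 = 1/6; ⇒ 3j(1 2 3; 0 -1 1)² = 8/105, sgn +1
B: Δ = 0!·2!·4!/7! = 1/105; Racah Σ t=0..0: t=0:+1/24 = 1/24; ⇒ 3j(1 2 3; 0 -2 2)² = 1/21, sgn -1
I_A²/I_B² = (8/105)/(1/21) = 8/5

8/5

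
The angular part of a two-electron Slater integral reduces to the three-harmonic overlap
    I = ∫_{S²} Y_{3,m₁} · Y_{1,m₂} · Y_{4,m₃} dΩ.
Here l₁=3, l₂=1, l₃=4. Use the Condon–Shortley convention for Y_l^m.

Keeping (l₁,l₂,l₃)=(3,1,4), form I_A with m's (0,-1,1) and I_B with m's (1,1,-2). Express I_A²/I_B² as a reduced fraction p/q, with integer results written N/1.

Same 3,1,4: normalisation and zero-m 3j drop out of the ratio.
A: Δ: 0! 6! 2! / 9! → 1/252; sum: t=0:+1/72 = 1/72; 3j²(3 1 4; 0 -1 1) = Δ·Π!·Σ² = 5/126  (sign -1)
B: Δ: 0! 6! 2! / 9! → 1/252; sum: t=0:+1/96 = 1/96; 3j²(3 1 4; 1 1 -2) = Δ·Π!·Σ² = 5/84  (sign +1)
I_A²/I_B² = (5/126)/(5/84) = 2/3

2/3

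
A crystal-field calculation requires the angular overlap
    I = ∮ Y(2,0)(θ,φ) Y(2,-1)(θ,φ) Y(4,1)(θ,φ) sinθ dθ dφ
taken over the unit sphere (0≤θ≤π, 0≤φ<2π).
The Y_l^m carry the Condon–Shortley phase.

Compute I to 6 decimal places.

Rules hold: Σm=0, L=8 even, 0≤4≤4.
N = 5·5·9 = 225
Δ = 0!·4!·4!/9! = 1/630
Racah Σ t=0..0: t=0:+1/16 = 1/16
⇒ 3j(2 2 4; 0 0 0)² = 2/35, sgn +1
Racah Σ t=0..0: t=0:+1/24 = 1/24
⇒ 3j(2 2 4; 0 -1 1)² = 1/21, sgn -1
4πI² = N·(3j₀)²·(3jₘ)² = 30/49
I = -1·√(0.612245/4π) = -0.22072812

-0.220728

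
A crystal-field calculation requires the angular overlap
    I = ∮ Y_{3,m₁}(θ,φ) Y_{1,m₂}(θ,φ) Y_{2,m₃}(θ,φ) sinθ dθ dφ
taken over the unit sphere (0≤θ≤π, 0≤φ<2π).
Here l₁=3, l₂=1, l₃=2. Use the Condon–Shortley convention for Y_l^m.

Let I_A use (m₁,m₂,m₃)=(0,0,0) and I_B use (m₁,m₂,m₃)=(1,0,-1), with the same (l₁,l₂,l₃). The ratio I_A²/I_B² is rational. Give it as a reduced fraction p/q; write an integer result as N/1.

Shared (l₁,l₂,l₃)=(3,1,2): N and (l;000)² cancel in I_A²/I_B².
A: Δ = 2!·4!·0!/7! = 1/105; Racah Σ t=1..1: t=1:−1/4 = -1/4; ⇒ 3j(3 1 2; 0 0 0)² = 3/35, sgn -1
B: Δ = 2!·4!·0!/7! = 1/105; Racah Σ t=1..1: t=1:−1/6 = -1/6; ⇒ 3j(3 1 2; 1 0 -1)² = 8/105, sgn +1
I_A²/I_B² = (3/35)/(8/105) = 9/8

9/8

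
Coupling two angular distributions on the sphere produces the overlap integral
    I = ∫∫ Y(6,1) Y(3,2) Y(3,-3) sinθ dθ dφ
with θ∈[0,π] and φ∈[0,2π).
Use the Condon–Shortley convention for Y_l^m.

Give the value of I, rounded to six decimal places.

Checks pass: Σm=0; 12 even; l₃=3∈[3,9].
(2·6+1)(2·3+1)(2·3+1) = 637
Δ: 6! 6! 0! / 13! → 1/12012
sum: t=3:−1/1296 = -1/1296
3j²(6 3 3; 0 0 0) = Δ·Π!·Σ² = 100/3003  (sign +1)
sum: t=5:−1/86400 = -1/86400
3j²(6 3 3; 1 2 -3) = Δ·Π!·Σ² = 1/1716  (sign -1)
combine: 4πI² = 637·100/3003·1/1716 = 175/14157
take √, sign -1: I = -0.03136379

-0.031364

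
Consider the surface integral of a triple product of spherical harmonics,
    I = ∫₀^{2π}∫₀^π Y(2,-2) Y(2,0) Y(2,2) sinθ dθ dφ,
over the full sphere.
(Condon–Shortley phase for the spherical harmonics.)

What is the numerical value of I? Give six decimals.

-0.180224

Checks pass: Σm=0; 6 even; l₃=2∈[0,4].
(2·2+1)(2·2+1)(2·2+1) = 125
Δ: 2! 2! 2! / 7! → 1/630
sum: t=0:+1/8 t=1:−1/1 t=2:+1/8 = -3/4
3j²(2 2 2; 0 0 0) = Δ·Π!·Σ² = 2/35  (sign -1)
sum: t=2:+1/8 = 1/8
3j²(2 2 2; -2 0 2) = Δ·Π!·Σ² = 2/35  (sign +1)
combine: 4πI² = 125·2/35·2/35 = 20/49
take √, sign -1: I = -0.18022375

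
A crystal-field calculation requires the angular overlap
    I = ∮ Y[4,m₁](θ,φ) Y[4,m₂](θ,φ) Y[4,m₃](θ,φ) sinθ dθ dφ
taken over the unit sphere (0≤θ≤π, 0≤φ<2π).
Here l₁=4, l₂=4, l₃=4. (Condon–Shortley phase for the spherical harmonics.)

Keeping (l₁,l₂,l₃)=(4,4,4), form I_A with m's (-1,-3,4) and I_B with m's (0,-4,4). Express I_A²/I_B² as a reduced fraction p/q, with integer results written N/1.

Same 4,4,4: normalisation and zero-m 3j drop out of the ratio.
A: Δ: 4! 4! 4! / 13! → 1/450450; sum: t=1:−1/3456 = -1/3456; 3j²(4 4 4; -1 -3 4) = Δ·Π!·Σ² = 35/1287  (sign -1)
B: Δ: 4! 4! 4! / 13! → 1/450450; sum: t=0:+1/13824 = 1/13824; 3j²(4 4 4; 0 -4 4) = Δ·Π!·Σ² = 14/1287  (sign +1)
I_A²/I_B² = (35/1287)/(14/1287) = 5/2

5/2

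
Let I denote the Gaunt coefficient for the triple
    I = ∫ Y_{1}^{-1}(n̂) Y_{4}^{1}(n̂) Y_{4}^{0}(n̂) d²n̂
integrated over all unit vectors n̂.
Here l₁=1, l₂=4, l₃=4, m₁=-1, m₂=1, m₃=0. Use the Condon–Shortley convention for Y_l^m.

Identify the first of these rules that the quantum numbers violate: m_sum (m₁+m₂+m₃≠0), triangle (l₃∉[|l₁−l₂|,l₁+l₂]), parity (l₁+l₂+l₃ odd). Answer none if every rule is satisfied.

parity

m₁+m₂+m₃ = -1 + 1 + 0 = 0  ✓
triangle: |1−4|=3 ≤ l₃=4 ≤ 1+4=5  ✓
parity: l₁+l₂+l₃ = 9 is odd  ✗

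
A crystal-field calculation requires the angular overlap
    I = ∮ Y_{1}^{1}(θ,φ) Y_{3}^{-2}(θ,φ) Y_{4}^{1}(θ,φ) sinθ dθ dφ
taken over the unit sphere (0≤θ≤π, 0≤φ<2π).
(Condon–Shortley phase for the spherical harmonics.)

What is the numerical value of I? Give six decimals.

Rules hold: Σm=0, L=8 even, 2≤4≤4.
N = 3·7·9 = 189
Δ = 0!·2!·6!/9! = 1/252
Racah Σ t=0..0: t=0:+1/36 = 1/36
⇒ 3j(1 3 4; 0 0 0)² = 4/63, sgn +1
Racah Σ t=0..0: t=0:+1/240 = 1/240
⇒ 3j(1 3 4; 1 -2 1)² = 1/84, sgn -1
4πI² = N·(3j₀)²·(3jₘ)² = 1/7
I = -1·√(0.142857/4π) = -0.10662181

-0.106622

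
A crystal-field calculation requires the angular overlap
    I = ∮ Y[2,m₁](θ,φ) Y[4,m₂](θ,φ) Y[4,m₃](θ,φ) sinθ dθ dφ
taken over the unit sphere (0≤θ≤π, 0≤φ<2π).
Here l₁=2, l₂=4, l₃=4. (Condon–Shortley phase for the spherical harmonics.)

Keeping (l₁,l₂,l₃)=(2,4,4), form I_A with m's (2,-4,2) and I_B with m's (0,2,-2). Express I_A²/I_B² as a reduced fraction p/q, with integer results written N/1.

21/8

Same 2,4,4: normalisation and zero-m 3j drop out of the ratio.
A: Δ: 2! 2! 6! / 11! → 1/13860; sum: t=0:+1/2880 = 1/2880; 3j²(2 4 4; 2 -4 2) = Δ·Π!·Σ² = 2/165  (sign +1)
B: Δ: 2! 2! 6! / 11! → 1/13860; sum: t=0:+1/2880 t=1:−1/120 t=2:+1/192 = -1/360; 3j²(2 4 4; 0 2 -2) = Δ·Π!·Σ² = 16/3465  (sign -1)
I_A²/I_B² = (2/165)/(16/3465) = 21/8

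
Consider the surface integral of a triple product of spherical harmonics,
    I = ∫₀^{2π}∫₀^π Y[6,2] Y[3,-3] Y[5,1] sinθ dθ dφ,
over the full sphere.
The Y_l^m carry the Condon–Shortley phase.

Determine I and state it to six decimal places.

-0.174062

Checks pass: Σm=0; 14 even; l₃=5∈[3,9].
(2·6+1)(2·3+1)(2·5+1) = 1001
Δ: 4! 8! 2! / 15! → 1/675675
sum: t=1:−1/8640 t=2:+1/2304 t=3:−1/8640 = 7/34560
3j²(6 3 5; 0 0 0) = Δ·Π!·Σ² = 7/429  (sign -1)
sum: t=0:+1/27648 = 1/27648
3j²(6 3 5; 2 -3 1) = Δ·Π!·Σ² = 10/429  (sign +1)
combine: 4πI² = 1001·7/429·10/429 = 490/1287
take √, sign -1: I = -0.17406195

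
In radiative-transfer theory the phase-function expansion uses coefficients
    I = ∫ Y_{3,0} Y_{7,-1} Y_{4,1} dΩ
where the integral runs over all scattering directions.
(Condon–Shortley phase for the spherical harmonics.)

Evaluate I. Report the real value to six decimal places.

-0.225497

Rules hold: Σm=0, L=14 even, 4≤4≤10.
N = 7·15·9 = 945
Δ = 6!·0!·8!/15! = 1/45045
Racah Σ t=3..3: t=3:−1/20736 = -1/20736
⇒ 3j(3 7 4; 0 0 0)² = 35/1287, sgn -1
Racah Σ t=3..3: t=3:−1/25920 = -1/25920
⇒ 3j(3 7 4; 0 -1 1)² = 32/1287, sgn +1
4πI² = N·(3j₀)²·(3jₘ)² = 39200/61347
I = -1·√(0.638988/4π) = -0.22549735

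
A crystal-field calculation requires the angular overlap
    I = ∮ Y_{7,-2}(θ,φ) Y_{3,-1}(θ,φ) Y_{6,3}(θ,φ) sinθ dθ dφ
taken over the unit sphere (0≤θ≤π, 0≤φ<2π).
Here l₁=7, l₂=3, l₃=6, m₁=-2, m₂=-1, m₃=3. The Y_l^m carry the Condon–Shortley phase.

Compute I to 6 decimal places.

-0.122872

m-sum 0 ✓  L=16 even ✓  4≤6≤10 ✓
Π(2lᵢ+1) = 15×7×13 = 1365
triangle coeff Δ(7,3,6) = 1/2042040
Σ_t [1,3]: t=1:−1/207360 t=2:+1/57600 t=3:−1/207360 = 1/129600
(3j)²=168/12155 [(7 3 6; 0 0 0)], sign=+1
Σ_t [0,2]: t=0:+1/17418240 t=1:−1/483840 t=2:+1/241920 = 37/17418240
(3j)²=1369/136136 [(7 3 6; -2 -1 3)], sign=-1
⇒ 4πI² = 86247/454597
I = (-1)√(86247/454597/(4π)) = -0.12287224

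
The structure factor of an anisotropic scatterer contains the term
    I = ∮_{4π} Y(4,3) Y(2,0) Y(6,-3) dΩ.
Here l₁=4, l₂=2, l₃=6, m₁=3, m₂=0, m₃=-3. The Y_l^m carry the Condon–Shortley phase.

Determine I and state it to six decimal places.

Checks pass: Σm=0; 12 even; l₃=6∈[2,6].
(2·4+1)(2·2+1)(2·6+1) = 585
Δ: 0! 8! 4! / 13! → 1/6435
sum: t=0:+1/2304 = 1/2304
3j²(4 2 6; 0 0 0) = Δ·Π!·Σ² = 5/143  (sign +1)
sum: t=0:+1/20160 = 1/20160
3j²(4 2 6; 3 0 -3) = Δ·Π!·Σ² = 12/715  (sign -1)
combine: 4πI² = 585·5/143·12/715 = 540/1573
take √, sign -1: I = -0.16528277

-0.165283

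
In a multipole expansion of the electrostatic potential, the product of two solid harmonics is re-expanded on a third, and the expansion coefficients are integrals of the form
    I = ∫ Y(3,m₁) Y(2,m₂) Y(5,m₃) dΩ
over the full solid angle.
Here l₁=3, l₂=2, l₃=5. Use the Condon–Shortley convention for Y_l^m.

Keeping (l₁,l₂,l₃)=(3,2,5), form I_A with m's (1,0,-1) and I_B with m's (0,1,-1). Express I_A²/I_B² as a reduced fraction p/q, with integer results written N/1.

Shared (l₁,l₂,l₃)=(3,2,5): N and (l;000)² cancel in I_A²/I_B².
A: Δ = 0!·6!·4!/11! = 1/2310; Racah Σ t=0..0: t=0:+1/192 = 1/192; ⇒ 3j(3 2 5; 1 0 -1)² = 3/77, sgn +1
B: Δ = 0!·6!·4!/11! = 1/2310; Racah Σ t=0..0: t=0:+1/216 = 1/216; ⇒ 3j(3 2 5; 0 1 -1)² = 8/231, sgn +1
I_A²/I_B² = (3/77)/(8/231) = 9/8

9/8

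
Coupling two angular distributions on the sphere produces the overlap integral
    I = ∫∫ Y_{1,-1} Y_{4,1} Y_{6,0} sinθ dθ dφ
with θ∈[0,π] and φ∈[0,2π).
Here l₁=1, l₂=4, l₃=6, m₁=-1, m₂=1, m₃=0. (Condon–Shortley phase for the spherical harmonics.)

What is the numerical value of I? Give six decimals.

|1−4|≤6≤1+4 violated ⇒ I = 0

0.000000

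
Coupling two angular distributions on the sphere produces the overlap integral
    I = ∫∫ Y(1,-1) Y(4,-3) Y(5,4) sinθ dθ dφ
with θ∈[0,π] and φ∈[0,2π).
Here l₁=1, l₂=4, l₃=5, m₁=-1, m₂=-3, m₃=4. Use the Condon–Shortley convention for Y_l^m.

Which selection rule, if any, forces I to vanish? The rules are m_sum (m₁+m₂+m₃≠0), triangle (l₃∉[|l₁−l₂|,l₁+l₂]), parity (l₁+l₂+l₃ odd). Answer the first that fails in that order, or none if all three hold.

Σmᵢ = 0  ✓
l₃∈[|l₁−l₂|,l₁+l₂]=[3,5], have l₃=5  ✓
Σlᵢ = 10 ⇒ even  ✓

none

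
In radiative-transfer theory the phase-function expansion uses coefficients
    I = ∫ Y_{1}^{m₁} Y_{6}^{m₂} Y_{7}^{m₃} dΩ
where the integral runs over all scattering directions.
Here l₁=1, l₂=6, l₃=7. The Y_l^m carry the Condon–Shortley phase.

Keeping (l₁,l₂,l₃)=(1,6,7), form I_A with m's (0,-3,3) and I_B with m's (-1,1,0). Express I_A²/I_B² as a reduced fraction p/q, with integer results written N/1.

l's match ⇒ only the (l;m) 3-j factors differ between A and B.
A: triangle coeff Δ(1,6,7) = 1/1365; Σ_t [0,0]: t=0:+1/2177280 = 1/2177280; (3j)²=8/273 [(1 6 7; 0 -3 3)], sign=+1
B: triangle coeff Δ(1,6,7) = 1/1365; Σ_t [0,0]: t=0:+1/1209600 = 1/1209600; (3j)²=1/65 [(1 6 7; -1 1 0)], sign=-1
I_A²/I_B² = (8/273)/(1/65) = 40/21

40/21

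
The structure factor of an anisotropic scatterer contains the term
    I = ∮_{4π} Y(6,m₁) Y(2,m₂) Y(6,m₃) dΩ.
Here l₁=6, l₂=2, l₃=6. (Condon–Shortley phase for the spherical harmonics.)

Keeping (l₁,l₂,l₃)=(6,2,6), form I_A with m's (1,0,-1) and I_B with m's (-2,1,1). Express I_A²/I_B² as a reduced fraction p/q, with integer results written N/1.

169/60

Shared (l₁,l₂,l₃)=(6,2,6): N and (l;000)² cancel in I_A²/I_B².
A: Δ = 2!·10!·2!/15! = 1/90090; Racah Σ t=0..2: t=0:+1/57600 t=1:−1/17280 t=2:+1/120960 = -13/403200; ⇒ 3j(6 2 6; 1 0 -1)² = 13/770, sgn +1
B: Δ = 2!·10!·2!/15! = 1/90090; Racah Σ t=1..2: t=1:−1/60480 t=2:+1/34560 = 1/80640; ⇒ 3j(6 2 6; -2 1 1)² = 6/1001, sgn -1
I_A²/I_B² = (13/770)/(6/1001) = 169/60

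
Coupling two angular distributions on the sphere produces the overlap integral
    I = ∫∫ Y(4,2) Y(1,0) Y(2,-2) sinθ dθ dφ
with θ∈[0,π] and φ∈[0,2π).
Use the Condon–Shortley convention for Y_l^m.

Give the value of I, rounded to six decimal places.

0.000000

|4−1|≤2≤4+1 violated ⇒ I = 0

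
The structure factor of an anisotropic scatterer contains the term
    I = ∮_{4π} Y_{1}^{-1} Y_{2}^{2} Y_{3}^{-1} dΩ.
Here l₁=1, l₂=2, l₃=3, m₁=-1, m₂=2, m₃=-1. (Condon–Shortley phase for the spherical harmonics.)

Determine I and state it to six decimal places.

m-sum 0 ✓  L=6 even ✓  1≤3≤3 ✓
Π(2lᵢ+1) = 3×5×7 = 105
triangle coeff Δ(1,2,3) = 1/105
Σ_t [0,0]: t=0:+1/4 = 1/4
(3j)²=3/35 [(1 2 3; 0 0 0)], sign=-1
Σ_t [0,0]: t=0:+1/48 = 1/48
(3j)²=1/105 [(1 2 3; -1 2 -1)], sign=+1
⇒ 4πI² = 3/35
I = (-1)√(3/35/(4π)) = -0.08258890

-0.082589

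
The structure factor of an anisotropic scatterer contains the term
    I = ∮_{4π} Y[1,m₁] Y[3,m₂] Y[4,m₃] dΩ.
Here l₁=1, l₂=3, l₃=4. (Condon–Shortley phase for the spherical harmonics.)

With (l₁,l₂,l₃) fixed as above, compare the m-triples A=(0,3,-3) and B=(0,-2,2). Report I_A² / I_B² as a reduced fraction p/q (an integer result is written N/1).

l's match ⇒ only the (l;m) 3-j factors differ between A and B.
A: triangle coeff Δ(1,3,4) = 1/252; Σ_t [0,0]: t=0:+1/720 = 1/720; (3j)²=1/36 [(1 3 4; 0 3 -3)], sign=-1
B: triangle coeff Δ(1,3,4) = 1/252; Σ_t [0,0]: t=0:+1/120 = 1/120; (3j)²=1/21 [(1 3 4; 0 -2 2)], sign=+1
I_A²/I_B² = (1/36)/(1/21) = 7/12

7/12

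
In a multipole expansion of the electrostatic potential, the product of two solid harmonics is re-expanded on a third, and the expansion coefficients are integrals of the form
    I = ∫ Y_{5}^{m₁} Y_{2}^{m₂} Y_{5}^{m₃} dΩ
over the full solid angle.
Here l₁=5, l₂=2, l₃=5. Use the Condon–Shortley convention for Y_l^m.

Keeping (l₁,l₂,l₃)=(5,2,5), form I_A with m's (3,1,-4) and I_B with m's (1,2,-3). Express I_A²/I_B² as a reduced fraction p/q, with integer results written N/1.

Shared (l₁,l₂,l₃)=(5,2,5): N and (l;000)² cancel in I_A²/I_B².
A: Δ = 2!·8!·2!/13! = 1/38610; Racah Σ t=1..2: t=1:−1/10080 t=2:+1/80640 = -1/11520; ⇒ 3j(5 2 5; 3 1 -4)² = 49/1430, sgn +1
B: Δ = 2!·8!·2!/13! = 1/38610; Racah Σ t=2..2: t=2:+1/5760 = 1/5760; ⇒ 3j(5 2 5; 1 2 -3)² = 56/2145, sgn +1
I_A²/I_B² = (49/1430)/(56/2145) = 21/16

21/16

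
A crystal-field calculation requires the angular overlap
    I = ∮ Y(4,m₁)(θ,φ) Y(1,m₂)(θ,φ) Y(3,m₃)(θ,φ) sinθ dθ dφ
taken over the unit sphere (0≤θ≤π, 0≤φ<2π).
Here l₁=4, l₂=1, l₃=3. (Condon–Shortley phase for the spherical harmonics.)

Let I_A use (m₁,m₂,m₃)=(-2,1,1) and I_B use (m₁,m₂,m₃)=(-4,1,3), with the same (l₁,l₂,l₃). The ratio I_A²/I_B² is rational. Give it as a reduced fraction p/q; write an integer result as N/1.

l's match ⇒ only the (l;m) 3-j factors differ between A and B.
A: triangle coeff Δ(4,1,3) = 1/252; Σ_t [2,2]: t=2:+1/96 = 1/96; (3j)²=5/84 [(4 1 3; -2 1 1)], sign=+1
B: triangle coeff Δ(4,1,3) = 1/252; Σ_t [2,2]: t=2:+1/1440 = 1/1440; (3j)²=1/9 [(4 1 3; -4 1 3)], sign=+1
I_A²/I_B² = (5/84)/(1/9) = 15/28

15/28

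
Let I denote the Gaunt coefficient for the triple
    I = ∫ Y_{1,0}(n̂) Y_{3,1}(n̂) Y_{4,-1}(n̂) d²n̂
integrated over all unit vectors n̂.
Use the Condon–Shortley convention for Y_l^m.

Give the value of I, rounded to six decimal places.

-0.238414

Checks pass: Σm=0; 8 even; l₃=4∈[2,4].
(2·1+1)(2·3+1)(2·4+1) = 189
Δ: 0! 2! 6! / 9! → 1/252
sum: t=0:+1/36 = 1/36
3j²(1 3 4; 0 0 0) = Δ·Π!·Σ² = 4/63  (sign +1)
sum: t=0:+1/48 = 1/48
3j²(1 3 4; 0 1 -1) = Δ·Π!·Σ² = 5/84  (sign -1)
combine: 4πI² = 189·4/63·5/84 = 5/7
take √, sign -1: I = -0.23841361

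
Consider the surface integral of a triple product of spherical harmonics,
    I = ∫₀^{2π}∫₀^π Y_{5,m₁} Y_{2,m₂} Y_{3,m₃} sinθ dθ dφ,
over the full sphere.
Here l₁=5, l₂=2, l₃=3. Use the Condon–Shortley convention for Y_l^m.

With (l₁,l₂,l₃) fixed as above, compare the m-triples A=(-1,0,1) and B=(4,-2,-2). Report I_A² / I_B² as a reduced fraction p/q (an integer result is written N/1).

Same 5,2,3: normalisation and zero-m 3j drop out of the ratio.
A: Δ: 4! 6! 0! / 11! → 1/2310; sum: t=2:+1/192 = 1/192; 3j²(5 2 3; -1 0 1) = Δ·Π!·Σ² = 3/77  (sign +1)
B: Δ: 4! 6! 0! / 11! → 1/2310; sum: t=0:+1/2880 = 1/2880; 3j²(5 2 3; 4 -2 -2) = Δ·Π!·Σ² = 3/55  (sign -1)
I_A²/I_B² = (3/77)/(3/55) = 5/7

5/7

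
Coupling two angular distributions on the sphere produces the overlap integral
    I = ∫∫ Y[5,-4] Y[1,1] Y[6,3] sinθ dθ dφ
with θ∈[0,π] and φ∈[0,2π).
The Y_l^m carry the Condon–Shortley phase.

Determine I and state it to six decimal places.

m-sum 0 ✓  L=12 even ✓  4≤6≤6 ✓
Π(2lᵢ+1) = 11×3×13 = 429
triangle coeff Δ(5,1,6) = 1/858
Σ_t [0,0]: t=0:+1/14400 = 1/14400
(3j)²=6/143 [(5 1 6; 0 0 0)], sign=+1
Σ_t [0,0]: t=0:+1/725760 = 1/725760
(3j)²=1/286 [(5 1 6; -4 1 3)], sign=-1
⇒ 4πI² = 9/143
I = (-1)√(9/143/(4π)) = -0.07076985

-0.070770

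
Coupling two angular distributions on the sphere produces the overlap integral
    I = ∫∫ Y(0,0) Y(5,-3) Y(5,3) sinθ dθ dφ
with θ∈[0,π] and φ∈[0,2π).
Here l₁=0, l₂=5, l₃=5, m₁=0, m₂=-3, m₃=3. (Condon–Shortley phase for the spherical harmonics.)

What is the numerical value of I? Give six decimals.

-0.282095

Rules hold: Σm=0, L=10 even, 5≤5≤5.
N = 1·11·11 = 121
Δ = 0!·0!·10!/11! = 1/11
Racah Σ t=0..0: t=0:+1/14400 = 1/14400
⇒ 3j(0 5 5; 0 0 0)² = 1/11, sgn -1
Racah Σ t=0..0: t=0:+1/80640 = 1/80640
⇒ 3j(0 5 5; 0 -3 3)² = 1/11, sgn +1
4πI² = N·(3j₀)²·(3jₘ)² = 1/1
I = -1·√(1/4π) = -0.28209479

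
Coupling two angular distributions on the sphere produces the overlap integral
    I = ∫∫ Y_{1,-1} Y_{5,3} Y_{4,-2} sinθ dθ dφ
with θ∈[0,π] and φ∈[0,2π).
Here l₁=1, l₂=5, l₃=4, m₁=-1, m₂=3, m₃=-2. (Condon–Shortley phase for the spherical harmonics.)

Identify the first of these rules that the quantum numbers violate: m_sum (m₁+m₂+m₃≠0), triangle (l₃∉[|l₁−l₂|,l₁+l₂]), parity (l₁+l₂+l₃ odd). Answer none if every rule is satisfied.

m₁+m₂+m₃ = -1 + 3 − 2 = 0  ✓
triangle: |1−5|=4 ≤ l₃=4 ≤ 1+5=6  ✓
parity: l₁+l₂+l₃ = 10 is even  ✓

none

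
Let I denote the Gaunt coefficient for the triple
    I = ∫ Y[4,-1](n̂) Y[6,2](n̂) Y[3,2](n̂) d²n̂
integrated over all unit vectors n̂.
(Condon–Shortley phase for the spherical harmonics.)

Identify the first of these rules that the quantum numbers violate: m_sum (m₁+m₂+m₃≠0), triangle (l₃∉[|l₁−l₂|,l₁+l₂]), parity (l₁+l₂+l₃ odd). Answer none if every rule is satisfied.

m_sum

Σmᵢ = 3  ✗
l₃∈[|l₁−l₂|,l₁+l₂]=[2,10], have l₃=3
Σlᵢ = 13 ⇒ odd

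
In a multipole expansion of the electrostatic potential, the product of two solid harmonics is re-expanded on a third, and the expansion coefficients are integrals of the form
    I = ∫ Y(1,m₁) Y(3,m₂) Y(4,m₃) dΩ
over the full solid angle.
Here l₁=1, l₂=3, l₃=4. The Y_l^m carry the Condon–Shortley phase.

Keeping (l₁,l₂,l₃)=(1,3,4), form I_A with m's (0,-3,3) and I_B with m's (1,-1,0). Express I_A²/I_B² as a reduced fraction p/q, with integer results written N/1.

Shared (l₁,l₂,l₃)=(1,3,4): N and (l;000)² cancel in I_A²/I_B².
A: Δ = 0!·2!·6!/9! = 1/252; Racah Σ t=0..0: t=0:+1/720 = 1/720; ⇒ 3j(1 3 4; 0 -3 3)² = 1/36, sgn -1
B: Δ = 0!·2!·6!/9! = 1/252; Racah Σ t=0..0: t=0:+1/96 = 1/96; ⇒ 3j(1 3 4; 1 -1 0)² = 1/42, sgn +1
I_A²/I_B² = (1/36)/(1/42) = 7/6

7/6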